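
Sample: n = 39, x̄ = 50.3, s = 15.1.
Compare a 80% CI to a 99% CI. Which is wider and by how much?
99% CI is wider by 6.80

df = 38
80% CI: t* = 1.304, (47.15, 53.45), width = 2 · t* · s/√n = 6.31
99% CI: t* = 2.712, (43.74, 56.86), width = 2 · t* · s/√n = 13.11

The 99% CI is wider by 13.11 - 6.31 = 6.80.
Higher confidence requires a wider interval.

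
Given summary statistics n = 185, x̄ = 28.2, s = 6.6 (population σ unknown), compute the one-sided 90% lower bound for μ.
μ ≥ 27.58

Lower bound (one-sided):
t* = 1.286 (one-sided for 90%)
Lower bound = x̄ - t* · s/√n = 28.2 - 1.286 · 6.6/√185 = 27.58

We are 90% confident that μ ≥ 27.58.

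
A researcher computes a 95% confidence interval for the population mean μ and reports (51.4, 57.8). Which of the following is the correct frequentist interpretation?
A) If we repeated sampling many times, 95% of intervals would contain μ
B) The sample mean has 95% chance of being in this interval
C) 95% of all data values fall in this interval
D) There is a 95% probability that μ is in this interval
A

A) Correct — this is the frequentist long-run coverage interpretation.
B) Wrong — x̄ is observed and sits in the interval by construction.
C) Wrong — a CI is about the parameter μ, not individual data values.
D) Wrong — μ is fixed; the randomness lives in the interval, not in μ.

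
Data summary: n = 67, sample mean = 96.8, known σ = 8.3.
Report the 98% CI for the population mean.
(94.44, 99.16)

z-interval (σ known):
z* = 2.326 for 98% confidence

Margin of error = z* · σ/√n = 2.326 · 8.3/√67 = 2.36

CI: (96.8 - 2.36, 96.8 + 2.36) = (94.44, 99.16)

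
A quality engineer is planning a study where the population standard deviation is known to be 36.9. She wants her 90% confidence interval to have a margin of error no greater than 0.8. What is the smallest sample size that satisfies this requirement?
n ≥ 5758

For margin E ≤ 0.8:
n ≥ (z* · σ / E)²
n ≥ (1.645 · 36.9 / 0.8)²
n ≥ 5757.11

Minimum n = 5758 (rounding up)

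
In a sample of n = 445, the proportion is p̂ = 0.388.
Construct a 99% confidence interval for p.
(0.328, 0.448)

Proportion CI:
SE = √(p̂(1-p̂)/n) = √(0.388 · 0.612 / 445) = 0.02310

z* = 2.576
Margin = z* · SE = 2.576 · 0.02310 = 0.0595

CI: 0.388 ± 0.0595 = (0.328, 0.448)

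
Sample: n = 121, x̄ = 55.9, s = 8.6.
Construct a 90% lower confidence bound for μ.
μ ≥ 54.89

Lower bound (one-sided):
t* = 1.289 (one-sided for 90%)
Lower bound = x̄ - t* · s/√n = 55.9 - 1.289 · 8.6/√121 = 54.89

We are 90% confident that μ ≥ 54.89.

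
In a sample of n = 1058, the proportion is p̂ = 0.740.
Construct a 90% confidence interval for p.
(0.718, 0.762)

Proportion CI:
SE = √(p̂(1-p̂)/n) = √(0.740 · 0.260 / 1058) = 0.01349

z* = 1.645
Margin = z* · SE = 1.645 · 0.01349 = 0.0222

CI: 0.740 ± 0.0222 = (0.718, 0.762)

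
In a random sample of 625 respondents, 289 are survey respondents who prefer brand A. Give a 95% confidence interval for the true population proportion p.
(0.423, 0.501)

Proportion CI:
p̂ = 289/625 = 0.46240
SE = √(p̂(1-p̂)/n) = √(0.46240 · 0.53760 / 625) = 0.01994

z* = 1.960
Margin = z* · SE = 1.960 · 0.01994 = 0.0391

CI: 0.46240 ± 0.0391 = (0.423, 0.501)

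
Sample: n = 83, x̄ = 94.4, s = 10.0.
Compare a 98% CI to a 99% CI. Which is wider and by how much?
99% CI is wider by 0.58

df = 82
98% CI: t* = 2.373, (91.80, 97.00), width = 2 · t* · s/√n = 5.21
99% CI: t* = 2.637, (91.51, 97.29), width = 2 · t* · s/√n = 5.79

The 99% CI is wider by 5.79 - 5.21 = 0.58.
Higher confidence requires a wider interval.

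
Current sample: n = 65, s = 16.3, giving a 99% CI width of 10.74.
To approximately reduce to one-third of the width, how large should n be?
n ≈ 585

CI width ∝ 1/√n
To reduce width by factor 3, need √n to grow by 3 → need 3² = 9 times as many samples.

Current: n = 65, width = 10.74
New: n = 585, width ≈ 3.48

Width reduced by factor of 10.74/3.48 = 3.09.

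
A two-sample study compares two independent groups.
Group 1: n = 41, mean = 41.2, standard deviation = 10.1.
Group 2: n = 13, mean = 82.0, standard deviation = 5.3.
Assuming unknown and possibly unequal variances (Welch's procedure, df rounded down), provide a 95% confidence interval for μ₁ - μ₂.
(-45.16, -36.44)

Difference: x̄₁ - x̄₂ = -40.80
SE = √(s₁²/n₁ + s₂²/n₂) = √(10.1²/41 + 5.3²/13) = 2.1561
df = 39.74 → 39 (Welch–Satterthwaite, rounded down)
t* = 2.023

CI: -40.80 ± 2.023 · 2.1561 = -40.80 ± 4.36 = (-45.16, -36.44)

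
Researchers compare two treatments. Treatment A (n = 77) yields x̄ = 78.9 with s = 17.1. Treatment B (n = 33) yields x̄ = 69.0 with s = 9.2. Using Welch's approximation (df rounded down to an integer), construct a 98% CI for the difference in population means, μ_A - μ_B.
(3.94, 15.86)

Difference: x̄₁ - x̄₂ = 9.90
SE = √(s₁²/n₁ + s₂²/n₂) = √(17.1²/77 + 9.2²/33) = 2.5224
df = 102.40 → 102 (Welch–Satterthwaite, rounded down)
t* = 2.363

CI: 9.90 ± 2.363 · 2.5224 = 9.90 ± 5.96 = (3.94, 15.86)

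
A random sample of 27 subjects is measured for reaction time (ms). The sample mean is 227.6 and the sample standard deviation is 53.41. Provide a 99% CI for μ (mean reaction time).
(199.04, 256.16)

t-interval (σ unknown):
df = n - 1 = 26
t* = 2.779 for 99% confidence

Margin of error = t* · s/√n = 2.779 · 53.41/√27 = 28.56

CI: (199.04, 256.16)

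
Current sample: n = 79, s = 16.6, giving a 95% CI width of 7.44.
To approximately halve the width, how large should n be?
n ≈ 316

CI width ∝ 1/√n
To reduce width by factor 2, need √n to grow by 2 → need 2² = 4 times as many samples.

Current: n = 79, width = 7.44
New: n = 316, width ≈ 3.68

Width reduced by factor of 7.44/3.68 = 2.02.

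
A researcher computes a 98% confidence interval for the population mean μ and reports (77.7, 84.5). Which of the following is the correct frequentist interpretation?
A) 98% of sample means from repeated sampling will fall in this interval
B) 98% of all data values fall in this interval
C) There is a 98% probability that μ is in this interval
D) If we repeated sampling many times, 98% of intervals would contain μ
D

A) Wrong — coverage applies to intervals containing μ, not to future x̄ values.
B) Wrong — a CI is about the parameter μ, not individual data values.
C) Wrong — μ is fixed; the randomness lives in the interval, not in μ.
D) Correct — this is the frequentist long-run coverage interpretation.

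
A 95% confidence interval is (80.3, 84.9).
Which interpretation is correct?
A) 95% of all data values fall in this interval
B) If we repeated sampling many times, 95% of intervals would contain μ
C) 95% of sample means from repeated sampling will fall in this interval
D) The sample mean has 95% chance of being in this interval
B

A) Wrong — a CI is about the parameter μ, not individual data values.
B) Correct — this is the frequentist long-run coverage interpretation.
C) Wrong — coverage applies to intervals containing μ, not to future x̄ values.
D) Wrong — x̄ is observed and sits in the interval by construction.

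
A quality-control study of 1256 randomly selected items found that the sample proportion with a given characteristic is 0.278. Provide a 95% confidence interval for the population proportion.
(0.253, 0.303)

Proportion CI:
SE = √(p̂(1-p̂)/n) = √(0.278 · 0.722 / 1256) = 0.01264

z* = 1.960
Margin = z* · SE = 1.960 · 0.01264 = 0.0248

CI: 0.278 ± 0.0248 = (0.253, 0.303)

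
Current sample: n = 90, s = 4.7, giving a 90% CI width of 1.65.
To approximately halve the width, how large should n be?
n ≈ 360

CI width ∝ 1/√n
To reduce width by factor 2, need √n to grow by 2 → need 2² = 4 times as many samples.

Current: n = 90, width = 1.65
New: n = 360, width ≈ 0.82

Width reduced by factor of 1.65/0.82 = 2.01.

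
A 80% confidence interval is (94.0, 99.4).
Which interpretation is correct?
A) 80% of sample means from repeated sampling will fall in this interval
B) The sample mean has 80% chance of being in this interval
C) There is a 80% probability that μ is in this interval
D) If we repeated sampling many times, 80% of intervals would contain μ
D

A) Wrong — coverage applies to intervals containing μ, not to future x̄ values.
B) Wrong — x̄ is observed and sits in the interval by construction.
C) Wrong — μ is fixed; the randomness lives in the interval, not in μ.
D) Correct — this is the frequentist long-run coverage interpretation.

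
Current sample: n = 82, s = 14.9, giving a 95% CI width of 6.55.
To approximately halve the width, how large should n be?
n ≈ 328

CI width ∝ 1/√n
To reduce width by factor 2, need √n to grow by 2 → need 2² = 4 times as many samples.

Current: n = 82, width = 6.55
New: n = 328, width ≈ 3.24

Width reduced by factor of 6.55/3.24 = 2.02.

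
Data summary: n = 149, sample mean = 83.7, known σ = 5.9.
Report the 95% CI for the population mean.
(82.75, 84.65)

z-interval (σ known):
z* = 1.960 for 95% confidence

Margin of error = z* · σ/√n = 1.960 · 5.9/√149 = 0.95

CI: (83.7 - 0.95, 83.7 + 0.95) = (82.75, 84.65)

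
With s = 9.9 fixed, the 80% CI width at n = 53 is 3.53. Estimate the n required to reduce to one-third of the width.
n ≈ 477

CI width ∝ 1/√n
To reduce width by factor 3, need √n to grow by 3 → need 3² = 9 times as many samples.

Current: n = 53, width = 3.53
New: n = 477, width ≈ 1.16

Width reduced by factor of 3.53/1.16 = 3.04.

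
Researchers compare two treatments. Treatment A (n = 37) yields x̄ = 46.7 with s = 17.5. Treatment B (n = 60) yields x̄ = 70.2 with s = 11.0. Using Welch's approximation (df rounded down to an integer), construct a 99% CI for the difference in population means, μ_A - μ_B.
(-32.07, -14.93)

Difference: x̄₁ - x̄₂ = -23.50
SE = √(s₁²/n₁ + s₂²/n₂) = √(17.5²/37 + 11.0²/60) = 3.2084
df = 53.73 → 53 (Welch–Satterthwaite, rounded down)
t* = 2.672

CI: -23.50 ± 2.672 · 3.2084 = -23.50 ± 8.57 = (-32.07, -14.93)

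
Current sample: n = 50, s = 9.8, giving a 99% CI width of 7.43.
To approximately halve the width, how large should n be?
n ≈ 200

CI width ∝ 1/√n
To reduce width by factor 2, need √n to grow by 2 → need 2² = 4 times as many samples.

Current: n = 50, width = 7.43
New: n = 200, width ≈ 3.60

Width reduced by factor of 7.43/3.60 = 2.06.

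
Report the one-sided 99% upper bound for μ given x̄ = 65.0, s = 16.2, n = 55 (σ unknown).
μ ≤ 70.24

Upper bound (one-sided):
t* = 2.397 (one-sided for 99%)
Upper bound = x̄ + t* · s/√n = 65.0 + 2.397 · 16.2/√55 = 70.24

We are 99% confident that μ ≤ 70.24.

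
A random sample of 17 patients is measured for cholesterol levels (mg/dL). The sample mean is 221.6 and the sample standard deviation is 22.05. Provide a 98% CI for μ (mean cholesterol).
(207.79, 235.41)

t-interval (σ unknown):
df = n - 1 = 16
t* = 2.583 for 98% confidence

Margin of error = t* · s/√n = 2.583 · 22.05/√17 = 13.81

CI: (207.79, 235.41)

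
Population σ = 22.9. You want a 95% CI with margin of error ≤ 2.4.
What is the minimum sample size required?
n ≥ 350

For margin E ≤ 2.4:
n ≥ (z* · σ / E)²
n ≥ (1.960 · 22.9 / 2.4)²
n ≥ 349.75

Minimum n = 350 (rounding up)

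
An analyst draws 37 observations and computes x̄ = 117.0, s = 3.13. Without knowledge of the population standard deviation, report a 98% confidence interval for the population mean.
(115.75, 118.25)

t-interval (σ unknown):
df = n - 1 = 36
t* = 2.434 for 98% confidence

Margin of error = t* · s/√n = 2.434 · 3.13/√37 = 1.25

CI: (115.75, 118.25)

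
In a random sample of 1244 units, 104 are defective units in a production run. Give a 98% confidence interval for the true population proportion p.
(0.065, 0.102)

Proportion CI:
p̂ = 104/1244 = 0.08360
SE = √(p̂(1-p̂)/n) = √(0.08360 · 0.91640 / 1244) = 0.00785

z* = 2.326
Margin = z* · SE = 2.326 · 0.00785 = 0.0183

CI: 0.08360 ± 0.0183 = (0.065, 0.102)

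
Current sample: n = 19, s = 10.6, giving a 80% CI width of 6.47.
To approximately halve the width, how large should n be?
n ≈ 76

CI width ∝ 1/√n
To reduce width by factor 2, need √n to grow by 2 → need 2² = 4 times as many samples.

Current: n = 19, width = 6.47
New: n = 76, width ≈ 3.14

Width reduced by factor of 6.47/3.14 = 2.06.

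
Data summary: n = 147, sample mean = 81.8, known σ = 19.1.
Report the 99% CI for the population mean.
(77.74, 85.86)

z-interval (σ known):
z* = 2.576 for 99% confidence

Margin of error = z* · σ/√n = 2.576 · 19.1/√147 = 4.06

CI: (81.8 - 4.06, 81.8 + 4.06) = (77.74, 85.86)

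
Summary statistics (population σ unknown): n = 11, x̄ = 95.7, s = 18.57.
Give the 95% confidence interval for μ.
(83.23, 108.17)

t-interval (σ unknown):
df = n - 1 = 10
t* = 2.228 for 95% confidence

Margin of error = t* · s/√n = 2.228 · 18.57/√11 = 12.47

CI: (83.23, 108.17)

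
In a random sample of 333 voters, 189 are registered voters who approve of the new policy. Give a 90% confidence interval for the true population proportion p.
(0.523, 0.612)

Proportion CI:
p̂ = 189/333 = 0.56757
SE = √(p̂(1-p̂)/n) = √(0.56757 · 0.43243 / 333) = 0.02715

z* = 1.645
Margin = z* · SE = 1.645 · 0.02715 = 0.0447

CI: 0.56757 ± 0.0447 = (0.523, 0.612)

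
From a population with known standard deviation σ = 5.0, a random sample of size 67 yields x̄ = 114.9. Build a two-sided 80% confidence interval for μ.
(114.12, 115.68)

z-interval (σ known):
z* = 1.282 for 80% confidence

Margin of error = z* · σ/√n = 1.282 · 5.0/√67 = 0.78

CI: (114.9 - 0.78, 114.9 + 0.78) = (114.12, 115.68)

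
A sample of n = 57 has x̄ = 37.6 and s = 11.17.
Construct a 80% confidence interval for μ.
(35.68, 39.52)

t-interval (σ unknown):
df = n - 1 = 56
t* = 1.297 for 80% confidence

Margin of error = t* · s/√n = 1.297 · 11.17/√57 = 1.92

CI: (35.68, 39.52)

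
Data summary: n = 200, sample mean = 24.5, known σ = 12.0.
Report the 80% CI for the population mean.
(23.41, 25.59)

z-interval (σ known):
z* = 1.282 for 80% confidence

Margin of error = z* · σ/√n = 1.282 · 12.0/√200 = 1.09

CI: (24.5 - 1.09, 24.5 + 1.09) = (23.41, 25.59)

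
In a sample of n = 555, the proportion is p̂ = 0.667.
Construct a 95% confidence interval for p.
(0.628, 0.706)

Proportion CI:
SE = √(p̂(1-p̂)/n) = √(0.667 · 0.333 / 555) = 0.02000

z* = 1.960
Margin = z* · SE = 1.960 · 0.02000 = 0.0392

CI: 0.667 ± 0.0392 = (0.628, 0.706)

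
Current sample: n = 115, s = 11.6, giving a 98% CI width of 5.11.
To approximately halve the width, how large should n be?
n ≈ 460

CI width ∝ 1/√n
To reduce width by factor 2, need √n to grow by 2 → need 2² = 4 times as many samples.

Current: n = 115, width = 5.11
New: n = 460, width ≈ 2.52

Width reduced by factor of 5.11/2.52 = 2.03.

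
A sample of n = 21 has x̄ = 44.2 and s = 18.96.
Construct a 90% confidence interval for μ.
(37.06, 51.34)

t-interval (σ unknown):
df = n - 1 = 20
t* = 1.725 for 90% confidence

Margin of error = t* · s/√n = 1.725 · 18.96/√21 = 7.14

CI: (37.06, 51.34)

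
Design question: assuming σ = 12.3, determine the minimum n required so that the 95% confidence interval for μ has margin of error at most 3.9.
n ≥ 39

For margin E ≤ 3.9:
n ≥ (z* · σ / E)²
n ≥ (1.960 · 12.3 / 3.9)²
n ≥ 38.21

Minimum n = 39 (rounding up)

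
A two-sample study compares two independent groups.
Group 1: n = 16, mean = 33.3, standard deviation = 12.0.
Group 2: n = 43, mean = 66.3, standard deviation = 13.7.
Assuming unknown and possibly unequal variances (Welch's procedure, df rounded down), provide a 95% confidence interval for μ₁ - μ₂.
(-40.47, -25.53)

Difference: x̄₁ - x̄₂ = -33.00
SE = √(s₁²/n₁ + s₂²/n₂) = √(12.0²/16 + 13.7²/43) = 3.6558
df = 30.51 → 30 (Welch–Satterthwaite, rounded down)
t* = 2.042

CI: -33.00 ± 2.042 · 3.6558 = -33.00 ± 7.47 = (-40.47, -25.53)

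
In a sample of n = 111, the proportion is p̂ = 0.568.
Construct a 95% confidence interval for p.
(0.476, 0.660)

Proportion CI:
SE = √(p̂(1-p̂)/n) = √(0.568 · 0.432 / 111) = 0.04702

z* = 1.960
Margin = z* · SE = 1.960 · 0.04702 = 0.0922

CI: 0.568 ± 0.0922 = (0.476, 0.660)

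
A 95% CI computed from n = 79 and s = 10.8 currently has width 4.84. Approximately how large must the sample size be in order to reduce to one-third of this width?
n ≈ 711

CI width ∝ 1/√n
To reduce width by factor 3, need √n to grow by 3 → need 3² = 9 times as many samples.

Current: n = 79, width = 4.84
New: n = 711, width ≈ 1.59

Width reduced by factor of 4.84/1.59 = 3.04.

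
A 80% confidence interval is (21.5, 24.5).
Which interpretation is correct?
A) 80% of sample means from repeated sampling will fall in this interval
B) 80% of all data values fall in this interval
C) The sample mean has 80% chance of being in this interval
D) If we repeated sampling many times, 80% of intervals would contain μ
D

A) Wrong — coverage applies to intervals containing μ, not to future x̄ values.
B) Wrong — a CI is about the parameter μ, not individual data values.
C) Wrong — x̄ is observed and sits in the interval by construction.
D) Correct — this is the frequentist long-run coverage interpretation.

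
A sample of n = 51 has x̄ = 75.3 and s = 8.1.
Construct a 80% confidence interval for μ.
(73.83, 76.77)

t-interval (σ unknown):
df = n - 1 = 50
t* = 1.299 for 80% confidence

Margin of error = t* · s/√n = 1.299 · 8.1/√51 = 1.47

CI: (73.83, 76.77)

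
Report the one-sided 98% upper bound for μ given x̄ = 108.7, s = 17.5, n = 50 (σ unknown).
μ ≤ 113.92

Upper bound (one-sided):
t* = 2.110 (one-sided for 98%)
Upper bound = x̄ + t* · s/√n = 108.7 + 2.110 · 17.5/√50 = 113.92

We are 98% confident that μ ≤ 113.92.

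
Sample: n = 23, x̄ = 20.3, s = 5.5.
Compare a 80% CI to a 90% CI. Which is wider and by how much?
90% CI is wider by 0.91

df = 22
80% CI: t* = 1.321, (18.79, 21.81), width = 2 · t* · s/√n = 3.03
90% CI: t* = 1.717, (18.33, 22.27), width = 2 · t* · s/√n = 3.94

The 90% CI is wider by 3.94 - 3.03 = 0.91.
Higher confidence requires a wider interval.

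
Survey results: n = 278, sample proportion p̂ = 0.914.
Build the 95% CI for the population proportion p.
(0.881, 0.947)

Proportion CI:
SE = √(p̂(1-p̂)/n) = √(0.914 · 0.086 / 278) = 0.01682

z* = 1.960
Margin = z* · SE = 1.960 · 0.01682 = 0.0330

CI: 0.914 ± 0.0330 = (0.881, 0.947)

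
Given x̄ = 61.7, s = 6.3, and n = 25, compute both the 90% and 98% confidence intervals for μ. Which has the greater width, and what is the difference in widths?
98% CI is wider by 1.97

df = 24
90% CI: t* = 1.711, (59.54, 63.86), width = 2 · t* · s/√n = 4.31
98% CI: t* = 2.492, (58.56, 64.84), width = 2 · t* · s/√n = 6.28

The 98% CI is wider by 6.28 - 4.31 = 1.97.
Higher confidence requires a wider interval.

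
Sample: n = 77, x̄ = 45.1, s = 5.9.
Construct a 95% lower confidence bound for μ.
μ ≥ 43.98

Lower bound (one-sided):
t* = 1.665 (one-sided for 95%)
Lower bound = x̄ - t* · s/√n = 45.1 - 1.665 · 5.9/√77 = 43.98

We are 95% confident that μ ≥ 43.98.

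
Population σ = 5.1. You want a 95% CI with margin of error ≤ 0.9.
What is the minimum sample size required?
n ≥ 124

For margin E ≤ 0.9:
n ≥ (z* · σ / E)²
n ≥ (1.960 · 5.1 / 0.9)²
n ≥ 123.36

Minimum n = 124 (rounding up)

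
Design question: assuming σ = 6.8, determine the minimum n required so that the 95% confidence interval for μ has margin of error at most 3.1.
n ≥ 19

For margin E ≤ 3.1:
n ≥ (z* · σ / E)²
n ≥ (1.960 · 6.8 / 3.1)²
n ≥ 18.48

Minimum n = 19 (rounding up)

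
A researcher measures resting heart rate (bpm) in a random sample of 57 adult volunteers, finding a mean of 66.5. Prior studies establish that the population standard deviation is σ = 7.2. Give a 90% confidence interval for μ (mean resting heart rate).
(64.93, 68.07)

z-interval (σ known):
z* = 1.645 for 90% confidence

Margin of error = z* · σ/√n = 1.645 · 7.2/√57 = 1.57

CI: (66.5 - 1.57, 66.5 + 1.57) = (64.93, 68.07)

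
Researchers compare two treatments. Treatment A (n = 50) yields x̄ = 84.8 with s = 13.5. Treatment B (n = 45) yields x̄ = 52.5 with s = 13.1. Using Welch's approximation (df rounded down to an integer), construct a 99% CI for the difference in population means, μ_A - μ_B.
(25.12, 39.48)

Difference: x̄₁ - x̄₂ = 32.30
SE = √(s₁²/n₁ + s₂²/n₂) = √(13.5²/50 + 13.1²/45) = 2.7310
df = 92.46 → 92 (Welch–Satterthwaite, rounded down)
t* = 2.630

CI: 32.30 ± 2.630 · 2.7310 = 32.30 ± 7.18 = (25.12, 39.48)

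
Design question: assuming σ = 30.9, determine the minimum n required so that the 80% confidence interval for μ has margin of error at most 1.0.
n ≥ 1570

For margin E ≤ 1.0:
n ≥ (z* · σ / E)²
n ≥ (1.282 · 30.9 / 1.0)²
n ≥ 1569.25

Minimum n = 1570 (rounding up)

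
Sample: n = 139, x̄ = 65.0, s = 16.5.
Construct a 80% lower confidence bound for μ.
μ ≥ 63.82

Lower bound (one-sided):
t* = 0.844 (one-sided for 80%)
Lower bound = x̄ - t* · s/√n = 65.0 - 0.844 · 16.5/√139 = 63.82

We are 80% confident that μ ≥ 63.82.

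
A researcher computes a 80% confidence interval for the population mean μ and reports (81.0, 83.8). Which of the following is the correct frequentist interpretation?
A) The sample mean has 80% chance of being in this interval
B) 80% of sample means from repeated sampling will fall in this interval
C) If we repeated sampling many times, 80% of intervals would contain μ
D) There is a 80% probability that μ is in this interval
C

A) Wrong — x̄ is observed and sits in the interval by construction.
B) Wrong — coverage applies to intervals containing μ, not to future x̄ values.
C) Correct — this is the frequentist long-run coverage interpretation.
D) Wrong — μ is fixed; the randomness lives in the interval, not in μ.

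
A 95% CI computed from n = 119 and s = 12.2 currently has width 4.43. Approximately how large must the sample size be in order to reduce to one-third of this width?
n ≈ 1071

CI width ∝ 1/√n
To reduce width by factor 3, need √n to grow by 3 → need 3² = 9 times as many samples.

Current: n = 119, width = 4.43
New: n = 1071, width ≈ 1.46

Width reduced by factor of 4.43/1.46 = 3.03.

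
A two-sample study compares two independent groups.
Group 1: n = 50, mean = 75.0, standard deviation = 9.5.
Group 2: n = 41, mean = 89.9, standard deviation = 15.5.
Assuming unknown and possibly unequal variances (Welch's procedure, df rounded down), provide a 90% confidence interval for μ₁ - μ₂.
(-19.52, -10.28)

Difference: x̄₁ - x̄₂ = -14.90
SE = √(s₁²/n₁ + s₂²/n₂) = √(9.5²/50 + 15.5²/41) = 2.7685
df = 63.52 → 63 (Welch–Satterthwaite, rounded down)
t* = 1.669

CI: -14.90 ± 1.669 · 2.7685 = -14.90 ± 4.62 = (-19.52, -10.28)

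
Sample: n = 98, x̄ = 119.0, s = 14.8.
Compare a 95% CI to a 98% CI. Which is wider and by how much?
98% CI is wider by 1.13

df = 97
95% CI: t* = 1.985, (116.03, 121.97), width = 2 · t* · s/√n = 5.94
98% CI: t* = 2.365, (115.46, 122.54), width = 2 · t* · s/√n = 7.07

The 98% CI is wider by 7.07 - 5.94 = 1.13.
Higher confidence requires a wider interval.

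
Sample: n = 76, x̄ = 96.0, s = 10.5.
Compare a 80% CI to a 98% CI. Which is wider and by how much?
98% CI is wider by 2.62

df = 75
80% CI: t* = 1.293, (94.44, 97.56), width = 2 · t* · s/√n = 3.11
98% CI: t* = 2.377, (93.14, 98.86), width = 2 · t* · s/√n = 5.73

The 98% CI is wider by 5.73 - 3.11 = 2.62.
Higher confidence requires a wider interval.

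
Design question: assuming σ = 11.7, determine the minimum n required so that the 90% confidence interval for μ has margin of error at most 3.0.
n ≥ 42

For margin E ≤ 3.0:
n ≥ (z* · σ / E)²
n ≥ (1.645 · 11.7 / 3.0)²
n ≥ 41.16

Minimum n = 42 (rounding up)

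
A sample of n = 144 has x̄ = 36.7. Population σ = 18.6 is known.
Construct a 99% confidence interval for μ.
(32.71, 40.69)

z-interval (σ known):
z* = 2.576 for 99% confidence

Margin of error = z* · σ/√n = 2.576 · 18.6/√144 = 3.99

CI: (36.7 - 3.99, 36.7 + 3.99) = (32.71, 40.69)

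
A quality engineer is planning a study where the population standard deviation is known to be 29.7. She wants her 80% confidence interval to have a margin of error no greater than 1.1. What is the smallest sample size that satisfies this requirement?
n ≥ 1199

For margin E ≤ 1.1:
n ≥ (z* · σ / E)²
n ≥ (1.282 · 29.7 / 1.1)²
n ≥ 1198.13

Minimum n = 1199 (rounding up)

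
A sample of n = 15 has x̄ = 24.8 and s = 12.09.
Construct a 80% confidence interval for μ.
(20.60, 29.00)

t-interval (σ unknown):
df = n - 1 = 14
t* = 1.345 for 80% confidence

Margin of error = t* · s/√n = 1.345 · 12.09/√15 = 4.20

CI: (20.60, 29.00)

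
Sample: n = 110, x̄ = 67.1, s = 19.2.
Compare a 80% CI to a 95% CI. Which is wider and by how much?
95% CI is wider by 2.54

df = 109
80% CI: t* = 1.289, (64.74, 69.46), width = 2 · t* · s/√n = 4.72
95% CI: t* = 1.982, (63.47, 70.73), width = 2 · t* · s/√n = 7.26

The 95% CI is wider by 7.26 - 4.72 = 2.54.
Higher confidence requires a wider interval.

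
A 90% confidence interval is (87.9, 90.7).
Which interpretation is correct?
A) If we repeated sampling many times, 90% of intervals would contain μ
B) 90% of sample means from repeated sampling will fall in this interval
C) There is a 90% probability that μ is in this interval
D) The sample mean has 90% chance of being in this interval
A

A) Correct — this is the frequentist long-run coverage interpretation.
B) Wrong — coverage applies to intervals containing μ, not to future x̄ values.
C) Wrong — μ is fixed; the randomness lives in the interval, not in μ.
D) Wrong — x̄ is observed and sits in the interval by construction.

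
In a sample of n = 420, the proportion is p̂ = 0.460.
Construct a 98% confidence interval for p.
(0.403, 0.517)

Proportion CI:
SE = √(p̂(1-p̂)/n) = √(0.460 · 0.540 / 420) = 0.02432

z* = 2.326
Margin = z* · SE = 2.326 · 0.02432 = 0.0566

CI: 0.460 ± 0.0566 = (0.403, 0.517)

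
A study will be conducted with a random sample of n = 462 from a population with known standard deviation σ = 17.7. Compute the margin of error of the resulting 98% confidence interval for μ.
Margin of error = 1.92

Margin of error = z* · σ/√n
= 2.326 · 17.7/√462
= 2.326 · 17.7/21.4942
= 1.92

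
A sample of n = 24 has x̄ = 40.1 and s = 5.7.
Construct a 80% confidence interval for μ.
(38.57, 41.63)

t-interval (σ unknown):
df = n - 1 = 23
t* = 1.319 for 80% confidence

Margin of error = t* · s/√n = 1.319 · 5.7/√24 = 1.53

CI: (38.57, 41.63)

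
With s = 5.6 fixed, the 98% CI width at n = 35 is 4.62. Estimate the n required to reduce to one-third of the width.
n ≈ 315

CI width ∝ 1/√n
To reduce width by factor 3, need √n to grow by 3 → need 3² = 9 times as many samples.

Current: n = 35, width = 4.62
New: n = 315, width ≈ 1.48

Width reduced by factor of 4.62/1.48 = 3.12.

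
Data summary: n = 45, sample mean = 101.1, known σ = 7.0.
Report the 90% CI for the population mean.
(99.38, 102.82)

z-interval (σ known):
z* = 1.645 for 90% confidence

Margin of error = z* · σ/√n = 1.645 · 7.0/√45 = 1.72

CI: (101.1 - 1.72, 101.1 + 1.72) = (99.38, 102.82)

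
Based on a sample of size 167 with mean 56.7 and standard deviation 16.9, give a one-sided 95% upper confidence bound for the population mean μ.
μ ≤ 58.86

Upper bound (one-sided):
t* = 1.654 (one-sided for 95%)
Upper bound = x̄ + t* · s/√n = 56.7 + 1.654 · 16.9/√167 = 58.86

We are 95% confident that μ ≤ 58.86.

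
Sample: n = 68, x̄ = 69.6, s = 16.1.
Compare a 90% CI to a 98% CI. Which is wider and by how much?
98% CI is wider by 2.80

df = 67
90% CI: t* = 1.668, (66.34, 72.86), width = 2 · t* · s/√n = 6.51
98% CI: t* = 2.383, (64.95, 74.25), width = 2 · t* · s/√n = 9.31

The 98% CI is wider by 9.31 - 6.51 = 2.80.
Higher confidence requires a wider interval.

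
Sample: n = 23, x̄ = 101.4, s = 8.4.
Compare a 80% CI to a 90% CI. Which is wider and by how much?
90% CI is wider by 1.38

df = 22
80% CI: t* = 1.321, (99.09, 103.71), width = 2 · t* · s/√n = 4.63
90% CI: t* = 1.717, (98.39, 104.41), width = 2 · t* · s/√n = 6.01

The 90% CI is wider by 6.01 - 4.63 = 1.38.
Higher confidence requires a wider interval.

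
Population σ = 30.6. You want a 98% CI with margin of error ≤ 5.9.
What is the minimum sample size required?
n ≥ 146

For margin E ≤ 5.9:
n ≥ (z* · σ / E)²
n ≥ (2.326 · 30.6 / 5.9)²
n ≥ 145.53

Minimum n = 146 (rounding up)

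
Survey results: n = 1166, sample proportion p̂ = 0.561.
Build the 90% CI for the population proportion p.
(0.537, 0.585)

Proportion CI:
SE = √(p̂(1-p̂)/n) = √(0.561 · 0.439 / 1166) = 0.01453

z* = 1.645
Margin = z* · SE = 1.645 · 0.01453 = 0.0239

CI: 0.561 ± 0.0239 = (0.537, 0.585)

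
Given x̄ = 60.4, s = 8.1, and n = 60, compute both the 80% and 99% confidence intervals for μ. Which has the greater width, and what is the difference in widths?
99% CI is wider by 2.86

df = 59
80% CI: t* = 1.296, (59.04, 61.76), width = 2 · t* · s/√n = 2.71
99% CI: t* = 2.662, (57.62, 63.18), width = 2 · t* · s/√n = 5.57

The 99% CI is wider by 5.57 - 2.71 = 2.86.
Higher confidence requires a wider interval.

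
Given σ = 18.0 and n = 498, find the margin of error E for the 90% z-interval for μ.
Margin of error = 1.33

Margin of error = z* · σ/√n
= 1.645 · 18.0/√498
= 1.645 · 18.0/22.3159
= 1.33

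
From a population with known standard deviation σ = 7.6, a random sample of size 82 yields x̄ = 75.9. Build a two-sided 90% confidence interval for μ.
(74.52, 77.28)

z-interval (σ known):
z* = 1.645 for 90% confidence

Margin of error = z* · σ/√n = 1.645 · 7.6/√82 = 1.38

CI: (75.9 - 1.38, 75.9 + 1.38) = (74.52, 77.28)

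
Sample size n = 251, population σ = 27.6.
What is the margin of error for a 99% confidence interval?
Margin of error = 4.49

Margin of error = z* · σ/√n
= 2.576 · 27.6/√251
= 2.576 · 27.6/15.8430
= 4.49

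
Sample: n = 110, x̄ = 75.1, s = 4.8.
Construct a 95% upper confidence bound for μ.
μ ≤ 75.86

Upper bound (one-sided):
t* = 1.659 (one-sided for 95%)
Upper bound = x̄ + t* · s/√n = 75.1 + 1.659 · 4.8/√110 = 75.86

We are 95% confident that μ ≤ 75.86.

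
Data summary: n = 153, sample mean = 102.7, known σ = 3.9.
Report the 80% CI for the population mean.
(102.30, 103.10)

z-interval (σ known):
z* = 1.282 for 80% confidence

Margin of error = z* · σ/√n = 1.282 · 3.9/√153 = 0.40

CI: (102.7 - 0.40, 102.7 + 0.40) = (102.30, 103.10)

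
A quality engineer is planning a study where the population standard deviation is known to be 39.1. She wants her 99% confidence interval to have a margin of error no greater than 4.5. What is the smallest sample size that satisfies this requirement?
n ≥ 501

For margin E ≤ 4.5:
n ≥ (z* · σ / E)²
n ≥ (2.576 · 39.1 / 4.5)²
n ≥ 500.98

Minimum n = 501 (rounding up)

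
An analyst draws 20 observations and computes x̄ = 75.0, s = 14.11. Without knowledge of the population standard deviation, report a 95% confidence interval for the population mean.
(68.40, 81.60)

t-interval (σ unknown):
df = n - 1 = 19
t* = 2.093 for 95% confidence

Margin of error = t* · s/√n = 2.093 · 14.11/√20 = 6.60

CI: (68.40, 81.60)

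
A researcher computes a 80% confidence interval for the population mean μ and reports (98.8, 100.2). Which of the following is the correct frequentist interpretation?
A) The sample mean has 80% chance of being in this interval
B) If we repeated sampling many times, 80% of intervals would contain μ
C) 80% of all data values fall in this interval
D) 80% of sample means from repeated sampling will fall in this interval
B

A) Wrong — x̄ is observed and sits in the interval by construction.
B) Correct — this is the frequentist long-run coverage interpretation.
C) Wrong — a CI is about the parameter μ, not individual data values.
D) Wrong — coverage applies to intervals containing μ, not to future x̄ values.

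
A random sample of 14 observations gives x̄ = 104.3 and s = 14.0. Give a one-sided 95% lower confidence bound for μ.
μ ≥ 97.67

Lower bound (one-sided):
t* = 1.771 (one-sided for 95%)
Lower bound = x̄ - t* · s/√n = 104.3 - 1.771 · 14.0/√14 = 97.67

We are 95% confident that μ ≥ 97.67.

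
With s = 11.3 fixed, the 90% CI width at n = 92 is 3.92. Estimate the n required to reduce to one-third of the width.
n ≈ 828

CI width ∝ 1/√n
To reduce width by factor 3, need √n to grow by 3 → need 3² = 9 times as many samples.

Current: n = 92, width = 3.92
New: n = 828, width ≈ 1.29

Width reduced by factor of 3.92/1.29 = 3.04.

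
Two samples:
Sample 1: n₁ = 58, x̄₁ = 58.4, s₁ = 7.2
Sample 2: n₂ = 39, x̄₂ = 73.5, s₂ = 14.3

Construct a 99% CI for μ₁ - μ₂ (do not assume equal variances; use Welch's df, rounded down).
(-21.73, -8.47)

Difference: x̄₁ - x̄₂ = -15.10
SE = √(s₁²/n₁ + s₂²/n₂) = √(7.2²/58 + 14.3²/39) = 2.4773
df = 51.07 → 51 (Welch–Satterthwaite, rounded down)
t* = 2.676

CI: -15.10 ± 2.676 · 2.4773 = -15.10 ± 6.63 = (-21.73, -8.47)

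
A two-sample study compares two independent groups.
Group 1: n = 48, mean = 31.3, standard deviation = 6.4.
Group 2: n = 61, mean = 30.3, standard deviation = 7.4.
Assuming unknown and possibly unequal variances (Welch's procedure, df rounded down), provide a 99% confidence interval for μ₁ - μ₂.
(-2.47, 4.47)

Difference: x̄₁ - x̄₂ = 1.00
SE = √(s₁²/n₁ + s₂²/n₂) = √(6.4²/48 + 7.4²/61) = 1.3233
df = 106.01 → 106 (Welch–Satterthwaite, rounded down)
t* = 2.623

CI: 1.00 ± 2.623 · 1.3233 = 1.00 ± 3.47 = (-2.47, 4.47)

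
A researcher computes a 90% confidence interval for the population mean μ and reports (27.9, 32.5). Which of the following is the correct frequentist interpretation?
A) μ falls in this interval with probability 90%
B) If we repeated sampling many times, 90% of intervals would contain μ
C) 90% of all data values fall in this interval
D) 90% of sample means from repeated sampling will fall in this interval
B

A) Wrong — μ is fixed; the randomness lives in the interval, not in μ.
B) Correct — this is the frequentist long-run coverage interpretation.
C) Wrong — a CI is about the parameter μ, not individual data values.
D) Wrong — coverage applies to intervals containing μ, not to future x̄ values.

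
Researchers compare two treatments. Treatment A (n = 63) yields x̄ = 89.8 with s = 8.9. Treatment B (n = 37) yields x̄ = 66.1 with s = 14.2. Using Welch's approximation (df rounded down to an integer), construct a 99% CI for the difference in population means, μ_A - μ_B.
(16.77, 30.63)

Difference: x̄₁ - x̄₂ = 23.70
SE = √(s₁²/n₁ + s₂²/n₂) = √(8.9²/63 + 14.2²/37) = 2.5898
df = 52.89 → 52 (Welch–Satterthwaite, rounded down)
t* = 2.674

CI: 23.70 ± 2.674 · 2.5898 = 23.70 ± 6.93 = (16.77, 30.63)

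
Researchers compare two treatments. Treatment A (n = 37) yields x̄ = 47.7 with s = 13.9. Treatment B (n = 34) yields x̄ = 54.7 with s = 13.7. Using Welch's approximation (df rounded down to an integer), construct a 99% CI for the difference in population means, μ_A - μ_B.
(-15.69, 1.69)

Difference: x̄₁ - x̄₂ = -7.00
SE = √(s₁²/n₁ + s₂²/n₂) = √(13.9²/37 + 13.7²/34) = 3.2775
df = 68.65 → 68 (Welch–Satterthwaite, rounded down)
t* = 2.650

CI: -7.00 ± 2.650 · 3.2775 = -7.00 ± 8.69 = (-15.69, 1.69)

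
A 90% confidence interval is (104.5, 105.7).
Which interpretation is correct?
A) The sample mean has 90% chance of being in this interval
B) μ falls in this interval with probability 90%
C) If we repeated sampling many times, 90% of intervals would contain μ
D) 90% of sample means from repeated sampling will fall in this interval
C

A) Wrong — x̄ is observed and sits in the interval by construction.
B) Wrong — μ is fixed; the randomness lives in the interval, not in μ.
C) Correct — this is the frequentist long-run coverage interpretation.
D) Wrong — coverage applies to intervals containing μ, not to future x̄ values.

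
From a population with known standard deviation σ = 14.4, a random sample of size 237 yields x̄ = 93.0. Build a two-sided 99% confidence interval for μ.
(90.59, 95.41)

z-interval (σ known):
z* = 2.576 for 99% confidence

Margin of error = z* · σ/√n = 2.576 · 14.4/√237 = 2.41

CI: (93.0 - 2.41, 93.0 + 2.41) = (90.59, 95.41)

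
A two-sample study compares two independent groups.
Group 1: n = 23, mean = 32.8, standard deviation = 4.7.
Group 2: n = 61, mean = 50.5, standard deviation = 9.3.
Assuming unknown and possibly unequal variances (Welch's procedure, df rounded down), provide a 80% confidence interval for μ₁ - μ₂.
(-19.69, -15.71)

Difference: x̄₁ - x̄₂ = -17.70
SE = √(s₁²/n₁ + s₂²/n₂) = √(4.7²/23 + 9.3²/61) = 1.5422
df = 74.98 → 74 (Welch–Satterthwaite, rounded down)
t* = 1.293

CI: -17.70 ± 1.293 · 1.5422 = -17.70 ± 1.99 = (-19.69, -15.71)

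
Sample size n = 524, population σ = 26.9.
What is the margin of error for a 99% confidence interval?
Margin of error = 3.03

Margin of error = z* · σ/√n
= 2.576 · 26.9/√524
= 2.576 · 26.9/22.8910
= 3.03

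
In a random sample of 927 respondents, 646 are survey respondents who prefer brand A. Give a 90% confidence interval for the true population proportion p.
(0.672, 0.722)

Proportion CI:
p̂ = 646/927 = 0.69687
SE = √(p̂(1-p̂)/n) = √(0.69687 · 0.30313 / 927) = 0.01510

z* = 1.645
Margin = z* · SE = 1.645 · 0.01510 = 0.0248

CI: 0.69687 ± 0.0248 = (0.672, 0.722)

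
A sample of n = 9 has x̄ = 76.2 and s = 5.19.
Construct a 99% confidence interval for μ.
(70.40, 82.00)

t-interval (σ unknown):
df = n - 1 = 8
t* = 3.355 for 99% confidence

Margin of error = t* · s/√n = 3.355 · 5.19/√9 = 5.80

CI: (70.40, 82.00)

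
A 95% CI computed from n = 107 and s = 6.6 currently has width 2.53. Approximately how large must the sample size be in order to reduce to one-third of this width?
n ≈ 963

CI width ∝ 1/√n
To reduce width by factor 3, need √n to grow by 3 → need 3² = 9 times as many samples.

Current: n = 107, width = 2.53
New: n = 963, width ≈ 0.83

Width reduced by factor of 2.53/0.83 = 3.05.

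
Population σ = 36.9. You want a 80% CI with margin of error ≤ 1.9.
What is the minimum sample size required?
n ≥ 620

For margin E ≤ 1.9:
n ≥ (z* · σ / E)²
n ≥ (1.282 · 36.9 / 1.9)²
n ≥ 619.90

Minimum n = 620 (rounding up)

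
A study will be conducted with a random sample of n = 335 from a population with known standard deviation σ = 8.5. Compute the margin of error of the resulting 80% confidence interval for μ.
Margin of error = 0.60

Margin of error = z* · σ/√n
= 1.282 · 8.5/√335
= 1.282 · 8.5/18.3030
= 0.60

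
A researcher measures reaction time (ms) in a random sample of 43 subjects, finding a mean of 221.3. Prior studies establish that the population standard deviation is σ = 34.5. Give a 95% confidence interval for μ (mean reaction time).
(210.99, 231.61)

z-interval (σ known):
z* = 1.960 for 95% confidence

Margin of error = z* · σ/√n = 1.960 · 34.5/√43 = 10.31

CI: (221.3 - 10.31, 221.3 + 10.31) = (210.99, 231.61)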